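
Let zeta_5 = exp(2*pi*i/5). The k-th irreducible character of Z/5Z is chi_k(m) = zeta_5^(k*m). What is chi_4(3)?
chi_4(3) = zeta_5^12 = exp(4*I*pi/5)

Proof sketch: chi_4(3) = zeta_5^(4*3) = zeta_5^12. Since zeta_5^5 = 1, this equals zeta_5^2 = exp(2*pi*i*2/5) = exp(4*I*pi/5).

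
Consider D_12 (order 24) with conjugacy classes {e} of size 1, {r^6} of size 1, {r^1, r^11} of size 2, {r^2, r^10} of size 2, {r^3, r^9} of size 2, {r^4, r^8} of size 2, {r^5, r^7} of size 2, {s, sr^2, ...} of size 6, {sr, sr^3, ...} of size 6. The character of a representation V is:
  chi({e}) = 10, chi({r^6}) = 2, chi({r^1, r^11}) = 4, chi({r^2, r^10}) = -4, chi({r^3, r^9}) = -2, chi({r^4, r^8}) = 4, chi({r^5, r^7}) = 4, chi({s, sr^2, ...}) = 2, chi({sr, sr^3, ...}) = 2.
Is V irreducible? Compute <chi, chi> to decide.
Not irreducible (reducible): <chi, chi> = 12 > 1.

Reasoning: <chi, chi> = (1/|G|) sum_C |C| * |chi(C)|^2 = (1/24)[1*|10|^2 + 1*|2|^2 + 2*|4|^2 + 2*|-4|^2 + 2*|-2|^2 + 2*|4|^2 + 2*|4|^2 + 6*|2|^2 + 6*|2|^2]
  = (1/24)[(100) + (4) + (32) + (32) + (8) + (32) + (32) + (24) + (24)] = 288/24 = 12.
A character is irreducible iff <chi, chi> = 1, so this representation is reducible.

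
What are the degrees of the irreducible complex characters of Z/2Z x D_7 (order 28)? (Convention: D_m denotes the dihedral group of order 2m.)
Dimensions: 1, 1, 1, 1, 2, 2, 2, 2, 2, 2

Derivation: There are 10 irreducibles (= number of conjugacy classes). Their dimensions d_i satisfy sum d_i^2 = |G| = 28: 1 + 1 + 1 + 1 + 4 + 4 + 4 + 4 + 4 + 4 = 28. (For the product with Z/2Z: each of the 2 1-dim characters of Z/2Z tensors with each irrep of D_7, giving 2 copies of each D_7-dimension.)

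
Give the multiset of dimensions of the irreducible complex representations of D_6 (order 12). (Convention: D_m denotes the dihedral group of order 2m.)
Dimensions: 1, 1, 1, 1, 2, 2

Explanation: There are 6 irreducibles (= number of conjugacy classes). Their dimensions d_i satisfy sum d_i^2 = |G| = 12: 1 + 1 + 1 + 1 + 4 + 4 = 12.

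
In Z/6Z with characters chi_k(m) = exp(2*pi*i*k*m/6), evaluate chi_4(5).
chi_4(5) = zeta_6^20 = exp(2*I*pi/3)

Argument: chi_4(5) = zeta_6^(4*5) = zeta_6^20. Since zeta_6^6 = 1, this equals zeta_6^2 = exp(2*pi*i*2/6) = exp(2*I*pi/3).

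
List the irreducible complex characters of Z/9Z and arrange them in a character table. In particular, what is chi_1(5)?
Character table of Z/9Z (irreps indexed chi_0,...,chi_8 with chi_k(m) = zeta_9^(k*m), zeta_9 = exp(2*pi*i/9)):
  irrep \ class  {0} (size 1)  {1} (size 1)    {2} (size 1)    {3} (size 1)    {4} (size 1)    {5} (size 1)    {6} (size 1)    {7} (size 1)    {8} (size 1)  
  chi_0          1             1               1               1               1               1               1               1               1             
  chi_1          1             exp(2*I*pi/9)   exp(4*I*pi/9)   exp(2*I*pi/3)   exp(8*I*pi/9)   exp(-8*I*pi/9)  exp(-2*I*pi/3)  exp(-4*I*pi/9)  exp(-2*I*pi/9)
  chi_2          1             exp(4*I*pi/9)   exp(8*I*pi/9)   exp(-2*I*pi/3)  exp(-2*I*pi/9)  exp(2*I*pi/9)   exp(2*I*pi/3)   exp(-8*I*pi/9)  exp(-4*I*pi/9)
  chi_3          1             exp(2*I*pi/3)   exp(-2*I*pi/3)  1               exp(2*I*pi/3)   exp(-2*I*pi/3)  1               exp(2*I*pi/3)   exp(-2*I*pi/3)
  chi_4          1             exp(8*I*pi/9)   exp(-2*I*pi/9)  exp(2*I*pi/3)   exp(-4*I*pi/9)  exp(4*I*pi/9)   exp(-2*I*pi/3)  exp(2*I*pi/9)   exp(-8*I*pi/9)
  chi_5          1             exp(-8*I*pi/9)  exp(2*I*pi/9)   exp(-2*I*pi/3)  exp(4*I*pi/9)   exp(-4*I*pi/9)  exp(2*I*pi/3)   exp(-2*I*pi/9)  exp(8*I*pi/9) 
  chi_6          1             exp(-2*I*pi/3)  exp(2*I*pi/3)   1               exp(-2*I*pi/3)  exp(2*I*pi/3)   1               exp(-2*I*pi/3)  exp(2*I*pi/3) 
  chi_7          1             exp(-4*I*pi/9)  exp(-8*I*pi/9)  exp(2*I*pi/3)   exp(2*I*pi/9)   exp(-2*I*pi/9)  exp(-2*I*pi/3)  exp(8*I*pi/9)   exp(4*I*pi/9) 
  chi_8          1             exp(-2*I*pi/9)  exp(-4*I*pi/9)  exp(-2*I*pi/3)  exp(-8*I*pi/9)  exp(8*I*pi/9)   exp(2*I*pi/3)   exp(4*I*pi/9)   exp(2*I*pi/9) 

Spot check: chi_1(5) = zeta_9^(1*5) = zeta_9^5 = exp(-8*I*pi/9).

Argument: Z/9Z is abelian, so all 9 irreducible complex representations are 1-dimensional. They are given by chi_k(m) = zeta_9^(k*m) for k = 0,...,8. Row orthogonality: sum_m chi_k(m) conj(chi_l(m)) = 9 * [k = l].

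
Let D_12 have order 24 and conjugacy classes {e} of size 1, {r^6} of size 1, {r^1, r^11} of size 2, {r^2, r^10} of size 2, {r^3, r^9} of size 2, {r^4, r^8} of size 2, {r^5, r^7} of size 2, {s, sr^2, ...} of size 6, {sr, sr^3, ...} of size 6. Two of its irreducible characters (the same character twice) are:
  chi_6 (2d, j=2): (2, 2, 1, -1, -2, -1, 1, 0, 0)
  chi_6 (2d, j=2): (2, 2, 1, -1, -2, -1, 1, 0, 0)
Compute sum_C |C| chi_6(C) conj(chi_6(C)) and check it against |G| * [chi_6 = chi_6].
Sum = 24 = |G| = 24; so <chi_6, chi_6> = 1 (norm-1 confirms irreducibility).

Proof sketch: Compute term by term over conjugacy classes (|C| * chi_6(C) * conj(chi_6(C))):
  1*(2)*conj(2) + 1*(2)*conj(2) + 2*(1)*conj(1) + 2*(-1)*conj(-1) + 2*(-2)*conj(-2) + 2*(-1)*conj(-1) + 2*(1)*conj(1) + 6*(0)*conj(0) + 6*(0)*conj(0)
  = (4) + (4) + (2) + (2) + (8) + (2) + (2) + (0) + (0)
  = 24.
Dividing by |G| = 24 gives 24/24 = 1, matching the row-orthogonality relation <chi_6, chi_6> = [chi_6 = chi_6].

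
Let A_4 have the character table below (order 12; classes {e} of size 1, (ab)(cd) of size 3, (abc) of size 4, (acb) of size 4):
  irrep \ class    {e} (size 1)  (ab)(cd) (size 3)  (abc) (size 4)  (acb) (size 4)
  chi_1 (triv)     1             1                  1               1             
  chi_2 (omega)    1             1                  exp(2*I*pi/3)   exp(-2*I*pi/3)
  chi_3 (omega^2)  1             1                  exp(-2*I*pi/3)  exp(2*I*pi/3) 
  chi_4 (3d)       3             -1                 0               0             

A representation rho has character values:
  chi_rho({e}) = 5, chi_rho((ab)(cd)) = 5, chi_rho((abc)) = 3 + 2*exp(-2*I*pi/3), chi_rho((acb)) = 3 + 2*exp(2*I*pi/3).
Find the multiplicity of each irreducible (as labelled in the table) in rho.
Multiplicities: chi_1: 3, chi_2: 0, chi_3: 2, chi_4: 0.

Use <chi_rho, chi> = (1/|G|) sum_C |C| * chi_rho(C) * conj(chi(C)) with |G| = 12 for each irreducible chi in the table:
  <chi_rho, chi_1> = (1/12)[1*(5)*conj(1) + 3*(5)*conj(1) + 4*(3 + 2*exp(-2*I*pi/3))*conj(1) + 4*(3 + 2*exp(2*I*pi/3))*conj(1)]
      = (1/12)[(5) + (15) + (12 + 8*exp(-2*I*pi/3)) + (12 + 8*exp(2*I*pi/3))] = 36/12 = 3
  <chi_rho, chi_2> = (1/12)[1*(5)*conj(1) + 3*(5)*conj(1) + 4*(3 + 2*exp(-2*I*pi/3))*conj(exp(2*I*pi/3)) + 4*(3 + 2*exp(2*I*pi/3))*conj(exp(-2*I*pi/3))]
      = (1/12)[(5) + (15) + (12*exp(-2*I*pi/3) + 8*exp(2*I*pi/3)) + (8*exp(-2*I*pi/3) + 12*exp(2*I*pi/3))] = 0/12 = 0
  <chi_rho, chi_3> = (1/12)[1*(5)*conj(1) + 3*(5)*conj(1) + 4*(3 + 2*exp(-2*I*pi/3))*conj(exp(-2*I*pi/3)) + 4*(3 + 2*exp(2*I*pi/3))*conj(exp(2*I*pi/3))]
      = (1/12)[(5) + (15) + (8 + 12*exp(2*I*pi/3)) + (8 + 12*exp(-2*I*pi/3))] = 24/12 = 2
  <chi_rho, chi_4> = (1/12)[1*(5)*conj(3) + 3*(5)*conj(-1) + 4*(3 + 2*exp(-2*I*pi/3))*conj(0) + 4*(3 + 2*exp(2*I*pi/3))*conj(0)]
      = (1/12)[(15) + (-15) + (0) + (0)] = 0/12 = 0
(Exp terms are combined using exp(i*s)*conj(exp(i*t)) = exp(i*(s-t)), and sums of them are collapsed using the identity that for every m > 1 the m distinct m-th roots of unity sum to 0, e.g. 1 + exp(2*I*pi/3) + exp(-2*I*pi/3) = 0.)
Dimension check: dim(rho) = sum (mult * dim) = 3*1 + 0*1 + 2*1 + 0*3 = 5 = chi_rho(e) = 5.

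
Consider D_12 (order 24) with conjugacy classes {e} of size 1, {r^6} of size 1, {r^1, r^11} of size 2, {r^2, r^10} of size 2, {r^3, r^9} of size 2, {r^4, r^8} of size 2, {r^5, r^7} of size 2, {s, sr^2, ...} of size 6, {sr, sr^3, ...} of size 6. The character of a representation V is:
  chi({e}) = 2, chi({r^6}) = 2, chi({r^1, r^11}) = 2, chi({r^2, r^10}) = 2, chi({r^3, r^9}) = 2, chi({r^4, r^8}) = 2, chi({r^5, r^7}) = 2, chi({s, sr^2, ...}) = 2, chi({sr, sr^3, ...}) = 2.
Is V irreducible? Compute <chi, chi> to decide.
Not irreducible (reducible): <chi, chi> = 4 > 1.

Proof sketch: <chi, chi> = (1/|G|) sum_C |C| * |chi(C)|^2 = (1/24)[1*|2|^2 + 1*|2|^2 + 2*|2|^2 + 2*|2|^2 + 2*|2|^2 + 2*|2|^2 + 2*|2|^2 + 6*|2|^2 + 6*|2|^2]
  = (1/24)[(4) + (4) + (8) + (8) + (8) + (8) + (8) + (24) + (24)] = 96/24 = 4.
A character is irreducible iff <chi, chi> = 1, so this representation is reducible.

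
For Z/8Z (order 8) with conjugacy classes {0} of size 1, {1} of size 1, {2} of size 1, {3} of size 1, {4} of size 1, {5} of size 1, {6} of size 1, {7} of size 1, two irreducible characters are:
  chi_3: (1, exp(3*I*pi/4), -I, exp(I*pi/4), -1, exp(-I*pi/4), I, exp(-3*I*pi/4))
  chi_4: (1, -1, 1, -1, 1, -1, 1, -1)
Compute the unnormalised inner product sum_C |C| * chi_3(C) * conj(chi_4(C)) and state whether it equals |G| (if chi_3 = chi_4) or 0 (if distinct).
Sum = 0; so <chi_3, chi_4> = 0 (distinct irreducibles are orthogonal).

Solution. Compute term by term over conjugacy classes (|C| * chi_3(C) * conj(chi_4(C))):
  1*(1)*conj(1) + 1*(exp(3*I*pi/4))*conj(-1) + 1*(-I)*conj(1) + 1*(exp(I*pi/4))*conj(-1) + 1*(-1)*conj(1) + 1*(exp(-I*pi/4))*conj(-1) + 1*(I)*conj(1) + 1*(exp(-3*I*pi/4))*conj(-1)
  = (1) + (-exp(3*I*pi/4)) + (-I) + (-exp(I*pi/4)) + (-1) + (-exp(-I*pi/4)) + (I) + (-exp(-3*I*pi/4))
  = 0.
(Exp terms are combined using exp(i*s)*conj(exp(i*t)) = exp(i*(s-t)), and sums of them are collapsed using the identity that for every m > 1 the m distinct m-th roots of unity sum to 0, e.g. 1 + exp(2*I*pi/3) + exp(-2*I*pi/3) = 0.)
Dividing by |G| = 8 gives 0/8 = 0, matching the row-orthogonality relation <chi_3, chi_4> = [chi_3 = chi_4].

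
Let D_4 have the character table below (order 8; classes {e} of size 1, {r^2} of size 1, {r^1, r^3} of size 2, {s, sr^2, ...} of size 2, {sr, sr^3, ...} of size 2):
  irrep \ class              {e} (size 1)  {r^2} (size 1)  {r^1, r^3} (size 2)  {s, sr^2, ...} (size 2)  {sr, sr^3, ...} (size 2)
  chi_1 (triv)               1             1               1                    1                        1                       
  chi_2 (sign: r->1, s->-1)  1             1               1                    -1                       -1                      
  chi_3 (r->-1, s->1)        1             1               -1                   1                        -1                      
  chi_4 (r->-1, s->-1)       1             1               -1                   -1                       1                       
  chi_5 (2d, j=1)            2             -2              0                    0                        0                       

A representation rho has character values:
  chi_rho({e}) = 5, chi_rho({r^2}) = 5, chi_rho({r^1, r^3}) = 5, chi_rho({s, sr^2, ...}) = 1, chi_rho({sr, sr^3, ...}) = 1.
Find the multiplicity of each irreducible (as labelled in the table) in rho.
Multiplicities: chi_1: 3, chi_2: 2, chi_3: 0, chi_4: 0, chi_5: 0.

Use <chi_rho, chi> = (1/|G|) sum_C |C| * chi_rho(C) * conj(chi(C)) with |G| = 8 for each irreducible chi in the table:
  <chi_rho, chi_1> = (1/8)[1*(5)*conj(1) + 1*(5)*conj(1) + 2*(5)*conj(1) + 2*(1)*conj(1) + 2*(1)*conj(1)]
      = (1/8)[(5) + (5) + (10) + (2) + (2)] = 24/8 = 3
  <chi_rho, chi_2> = (1/8)[1*(5)*conj(1) + 1*(5)*conj(1) + 2*(5)*conj(1) + 2*(1)*conj(-1) + 2*(1)*conj(-1)]
      = (1/8)[(5) + (5) + (10) + (-2) + (-2)] = 16/8 = 2
  <chi_rho, chi_3> = (1/8)[1*(5)*conj(1) + 1*(5)*conj(1) + 2*(5)*conj(-1) + 2*(1)*conj(1) + 2*(1)*conj(-1)]
      = (1/8)[(5) + (5) + (-10) + (2) + (-2)] = 0/8 = 0
  <chi_rho, chi_4> = (1/8)[1*(5)*conj(1) + 1*(5)*conj(1) + 2*(5)*conj(-1) + 2*(1)*conj(-1) + 2*(1)*conj(1)]
      = (1/8)[(5) + (5) + (-10) + (-2) + (2)] = 0/8 = 0
  <chi_rho, chi_5> = (1/8)[1*(5)*conj(2) + 1*(5)*conj(-2) + 2*(5)*conj(0) + 2*(1)*conj(0) + 2*(1)*conj(0)]
      = (1/8)[(10) + (-10) + (0) + (0) + (0)] = 0/8 = 0
Dimension check: dim(rho) = sum (mult * dim) = 3*1 + 2*1 + 0*1 + 0*1 + 0*2 = 5 = chi_rho(e) = 5.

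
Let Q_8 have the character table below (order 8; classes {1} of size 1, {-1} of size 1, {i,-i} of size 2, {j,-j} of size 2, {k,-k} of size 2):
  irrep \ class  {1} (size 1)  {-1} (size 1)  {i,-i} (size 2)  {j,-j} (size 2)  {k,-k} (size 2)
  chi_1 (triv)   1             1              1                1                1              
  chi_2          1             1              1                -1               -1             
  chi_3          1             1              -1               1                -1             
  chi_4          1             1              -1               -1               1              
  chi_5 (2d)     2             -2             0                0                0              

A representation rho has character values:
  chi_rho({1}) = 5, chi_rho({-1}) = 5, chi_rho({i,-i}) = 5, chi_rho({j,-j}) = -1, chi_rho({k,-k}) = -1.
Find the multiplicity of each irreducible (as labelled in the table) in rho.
Multiplicities: chi_1: 2, chi_2: 3, chi_3: 0, chi_4: 0, chi_5: 0.

Justification: Use <chi_rho, chi> = (1/|G|) sum_C |C| * chi_rho(C) * conj(chi(C)) with |G| = 8 for each irreducible chi in the table:
  <chi_rho, chi_1> = (1/8)[1*(5)*conj(1) + 1*(5)*conj(1) + 2*(5)*conj(1) + 2*(-1)*conj(1) + 2*(-1)*conj(1)]
      = (1/8)[(5) + (5) + (10) + (-2) + (-2)] = 16/8 = 2
  <chi_rho, chi_2> = (1/8)[1*(5)*conj(1) + 1*(5)*conj(1) + 2*(5)*conj(1) + 2*(-1)*conj(-1) + 2*(-1)*conj(-1)]
      = (1/8)[(5) + (5) + (10) + (2) + (2)] = 24/8 = 3
  <chi_rho, chi_3> = (1/8)[1*(5)*conj(1) + 1*(5)*conj(1) + 2*(5)*conj(-1) + 2*(-1)*conj(1) + 2*(-1)*conj(-1)]
      = (1/8)[(5) + (5) + (-10) + (-2) + (2)] = 0/8 = 0
  <chi_rho, chi_4> = (1/8)[1*(5)*conj(1) + 1*(5)*conj(1) + 2*(5)*conj(-1) + 2*(-1)*conj(-1) + 2*(-1)*conj(1)]
      = (1/8)[(5) + (5) + (-10) + (2) + (-2)] = 0/8 = 0
  <chi_rho, chi_5> = (1/8)[1*(5)*conj(2) + 1*(5)*conj(-2) + 2*(5)*conj(0) + 2*(-1)*conj(0) + 2*(-1)*conj(0)]
      = (1/8)[(10) + (-10) + (0) + (0) + (0)] = 0/8 = 0
Dimension check: dim(rho) = sum (mult * dim) = 2*1 + 3*1 + 0*1 + 0*1 + 0*2 = 5 = chi_rho(e) = 5.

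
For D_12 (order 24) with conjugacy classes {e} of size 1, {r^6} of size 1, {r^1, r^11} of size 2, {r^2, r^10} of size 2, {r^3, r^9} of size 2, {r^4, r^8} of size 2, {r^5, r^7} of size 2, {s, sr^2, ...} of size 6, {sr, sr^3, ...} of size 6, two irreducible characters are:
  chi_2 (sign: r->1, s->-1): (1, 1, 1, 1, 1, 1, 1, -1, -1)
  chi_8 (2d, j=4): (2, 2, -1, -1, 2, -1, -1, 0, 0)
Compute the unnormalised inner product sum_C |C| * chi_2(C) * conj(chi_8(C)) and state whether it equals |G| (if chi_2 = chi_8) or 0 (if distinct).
Sum = 0; so <chi_2, chi_8> = 0 (distinct irreducibles are orthogonal).

Explanation: Compute term by term over conjugacy classes (|C| * chi_2(C) * conj(chi_8(C))):
  1*(1)*conj(2) + 1*(1)*conj(2) + 2*(1)*conj(-1) + 2*(1)*conj(-1) + 2*(1)*conj(2) + 2*(1)*conj(-1) + 2*(1)*conj(-1) + 6*(-1)*conj(0) + 6*(-1)*conj(0)
  = (2) + (2) + (-2) + (-2) + (4) + (-2) + (-2) + (0) + (0)
  = 0.
Dividing by |G| = 24 gives 0/24 = 0, matching the row-orthogonality relation <chi_2, chi_8> = [chi_2 = chi_8].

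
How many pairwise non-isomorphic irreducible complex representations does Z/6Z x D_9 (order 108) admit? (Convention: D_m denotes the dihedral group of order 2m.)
36

Solution. The number of irreducible complex representations of a finite group equals its number of conjugacy classes. For a direct product, #classes(G x H) = #classes(G) * #classes(H). Z/6Z has 6 classes (abelian), D_9 has 6 classes, so 6 * 6 = 36, so Z/6Z x D_9 (order 108) has exactly 36 irreducible complex representations.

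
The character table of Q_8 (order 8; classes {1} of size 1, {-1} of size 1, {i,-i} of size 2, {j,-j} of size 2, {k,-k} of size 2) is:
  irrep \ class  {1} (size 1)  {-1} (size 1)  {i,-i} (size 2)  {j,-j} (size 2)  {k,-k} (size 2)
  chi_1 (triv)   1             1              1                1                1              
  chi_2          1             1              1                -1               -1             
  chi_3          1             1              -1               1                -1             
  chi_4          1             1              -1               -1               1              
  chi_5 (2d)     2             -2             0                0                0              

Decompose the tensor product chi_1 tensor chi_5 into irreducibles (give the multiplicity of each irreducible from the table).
chi_1 tensor chi_5 = chi_5 (all other irreducibles have multiplicity 0).

Argument: The character of a tensor product is the pointwise product (chi_1 * chi_5)(C) = chi_1(C) * chi_5(C):
  {1}: (1)*(2), {-1}: (1)*(-2), {i,-i}: (1)*(0), {j,-j}: (1)*(0), {k,-k}: (1)*(0)
so (chi_1 * chi_5) takes values
  {1} -> 2, {-1} -> -2, {i,-i} -> 0, {j,-j} -> 0, {k,-k} -> 0.
Now take the inner product of this character with each irreducible chi from the table, <chi_1*chi_5, chi> = (1/8) sum_C |C| (chi_1*chi_5)(C) conj(chi(C)):
  <chi_1*chi_5, chi_1> = (1/8)[1*(2)*conj(1) + 1*(-2)*conj(1) + 2*(0)*conj(1) + 2*(0)*conj(1) + 2*(0)*conj(1)]
      = (1/8)[(2) + (-2) + (0) + (0) + (0)] = 0/8 = 0
  <chi_1*chi_5, chi_2> = (1/8)[1*(2)*conj(1) + 1*(-2)*conj(1) + 2*(0)*conj(1) + 2*(0)*conj(-1) + 2*(0)*conj(-1)]
      = (1/8)[(2) + (-2) + (0) + (0) + (0)] = 0/8 = 0
  <chi_1*chi_5, chi_3> = (1/8)[1*(2)*conj(1) + 1*(-2)*conj(1) + 2*(0)*conj(-1) + 2*(0)*conj(1) + 2*(0)*conj(-1)]
      = (1/8)[(2) + (-2) + (0) + (0) + (0)] = 0/8 = 0
  <chi_1*chi_5, chi_4> = (1/8)[1*(2)*conj(1) + 1*(-2)*conj(1) + 2*(0)*conj(-1) + 2*(0)*conj(-1) + 2*(0)*conj(1)]
      = (1/8)[(2) + (-2) + (0) + (0) + (0)] = 0/8 = 0
  <chi_1*chi_5, chi_5> = (1/8)[1*(2)*conj(2) + 1*(-2)*conj(-2) + 2*(0)*conj(0) + 2*(0)*conj(0) + 2*(0)*conj(0)]
      = (1/8)[(4) + (4) + (0) + (0) + (0)] = 8/8 = 1
Hence the multiplicities are chi_5: 1. Dimension check: dim(chi_1)*dim(chi_5) = 1*2 = 2 and sum (mult * dim) = 1*2 = 2.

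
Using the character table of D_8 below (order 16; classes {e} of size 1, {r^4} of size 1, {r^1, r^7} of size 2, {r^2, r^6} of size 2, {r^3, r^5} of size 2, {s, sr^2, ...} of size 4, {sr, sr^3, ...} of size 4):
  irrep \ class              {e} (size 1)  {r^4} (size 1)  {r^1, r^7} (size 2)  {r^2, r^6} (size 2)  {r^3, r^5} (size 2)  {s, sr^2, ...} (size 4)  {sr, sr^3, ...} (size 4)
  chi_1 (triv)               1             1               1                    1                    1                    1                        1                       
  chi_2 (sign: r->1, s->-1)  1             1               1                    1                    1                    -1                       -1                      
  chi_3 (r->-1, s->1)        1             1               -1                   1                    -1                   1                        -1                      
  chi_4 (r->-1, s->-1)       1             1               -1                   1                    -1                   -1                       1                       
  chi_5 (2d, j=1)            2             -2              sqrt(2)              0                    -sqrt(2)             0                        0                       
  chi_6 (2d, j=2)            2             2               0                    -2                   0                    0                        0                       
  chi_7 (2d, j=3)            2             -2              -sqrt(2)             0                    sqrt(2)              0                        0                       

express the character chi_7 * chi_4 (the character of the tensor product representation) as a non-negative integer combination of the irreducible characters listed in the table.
chi_7 tensor chi_4 = chi_5 (all other irreducibles have multiplicity 0).

Details: The character of a tensor product is the pointwise product (chi_7 * chi_4)(C) = chi_7(C) * chi_4(C):
  {e}: (2)*(1), {r^4}: (-2)*(1), {r^1, r^7}: (-sqrt(2))*(-1), {r^2, r^6}: (0)*(1), {r^3, r^5}: (sqrt(2))*(-1), {s, sr^2, ...}: (0)*(-1), {sr, sr^3, ...}: (0)*(1)
so (chi_7 * chi_4) takes values
  {e} -> 2, {r^4} -> -2, {r^1, r^7} -> sqrt(2), {r^2, r^6} -> 0, {r^3, r^5} -> -sqrt(2), {s, sr^2, ...} -> 0, {sr, sr^3, ...} -> 0.
Now take the inner product of this character with each irreducible chi from the table, <chi_7*chi_4, chi> = (1/16) sum_C |C| (chi_7*chi_4)(C) conj(chi(C)):
  <chi_7*chi_4, chi_1> = (1/16)[1*(2)*conj(1) + 1*(-2)*conj(1) + 2*(sqrt(2))*conj(1) + 2*(0)*conj(1) + 2*(-sqrt(2))*conj(1) + 4*(0)*conj(1) + 4*(0)*conj(1)]
      = (1/16)[(2) + (-2) + (2*sqrt(2)) + (0) + (-2*sqrt(2)) + (0) + (0)] = 0/16 = 0
  <chi_7*chi_4, chi_2> = (1/16)[1*(2)*conj(1) + 1*(-2)*conj(1) + 2*(sqrt(2))*conj(1) + 2*(0)*conj(1) + 2*(-sqrt(2))*conj(1) + 4*(0)*conj(-1) + 4*(0)*conj(-1)]
      = (1/16)[(2) + (-2) + (2*sqrt(2)) + (0) + (-2*sqrt(2)) + (0) + (0)] = 0/16 = 0
  <chi_7*chi_4, chi_3> = (1/16)[1*(2)*conj(1) + 1*(-2)*conj(1) + 2*(sqrt(2))*conj(-1) + 2*(0)*conj(1) + 2*(-sqrt(2))*conj(-1) + 4*(0)*conj(1) + 4*(0)*conj(-1)]
      = (1/16)[(2) + (-2) + (-2*sqrt(2)) + (0) + (2*sqrt(2)) + (0) + (0)] = 0/16 = 0
  <chi_7*chi_4, chi_4> = (1/16)[1*(2)*conj(1) + 1*(-2)*conj(1) + 2*(sqrt(2))*conj(-1) + 2*(0)*conj(1) + 2*(-sqrt(2))*conj(-1) + 4*(0)*conj(-1) + 4*(0)*conj(1)]
      = (1/16)[(2) + (-2) + (-2*sqrt(2)) + (0) + (2*sqrt(2)) + (0) + (0)] = 0/16 = 0
  <chi_7*chi_4, chi_5> = (1/16)[1*(2)*conj(2) + 1*(-2)*conj(-2) + 2*(sqrt(2))*conj(sqrt(2)) + 2*(0)*conj(0) + 2*(-sqrt(2))*conj(-sqrt(2)) + 4*(0)*conj(0) + 4*(0)*conj(0)]
      = (1/16)[(4) + (4) + (4) + (0) + (4) + (0) + (0)] = 16/16 = 1
  <chi_7*chi_4, chi_6> = (1/16)[1*(2)*conj(2) + 1*(-2)*conj(2) + 2*(sqrt(2))*conj(0) + 2*(0)*conj(-2) + 2*(-sqrt(2))*conj(0) + 4*(0)*conj(0) + 4*(0)*conj(0)]
      = (1/16)[(4) + (-4) + (0) + (0) + (0) + (0) + (0)] = 0/16 = 0
  <chi_7*chi_4, chi_7> = (1/16)[1*(2)*conj(2) + 1*(-2)*conj(-2) + 2*(sqrt(2))*conj(-sqrt(2)) + 2*(0)*conj(0) + 2*(-sqrt(2))*conj(sqrt(2)) + 4*(0)*conj(0) + 4*(0)*conj(0)]
      = (1/16)[(4) + (4) + (-4) + (0) + (-4) + (0) + (0)] = 0/16 = 0
Hence the multiplicities are chi_5: 1. Dimension check: dim(chi_7)*dim(chi_4) = 2*1 = 2 and sum (mult * dim) = 1*2 = 2.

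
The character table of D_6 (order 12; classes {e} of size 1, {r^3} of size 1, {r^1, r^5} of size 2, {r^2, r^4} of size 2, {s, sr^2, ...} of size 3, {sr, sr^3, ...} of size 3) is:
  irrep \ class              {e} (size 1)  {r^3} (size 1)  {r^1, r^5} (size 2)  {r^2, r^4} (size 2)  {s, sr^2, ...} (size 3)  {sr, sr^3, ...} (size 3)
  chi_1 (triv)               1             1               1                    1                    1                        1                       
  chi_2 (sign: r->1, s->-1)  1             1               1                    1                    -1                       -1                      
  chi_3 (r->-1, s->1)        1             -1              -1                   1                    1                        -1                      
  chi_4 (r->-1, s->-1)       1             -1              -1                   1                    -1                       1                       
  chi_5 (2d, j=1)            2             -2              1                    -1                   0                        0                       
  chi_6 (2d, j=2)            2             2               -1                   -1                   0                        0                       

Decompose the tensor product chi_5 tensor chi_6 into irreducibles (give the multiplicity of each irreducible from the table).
chi_5 tensor chi_6 = chi_3 + chi_4 + chi_5 (all other irreducibles have multiplicity 0).

Working: The character of a tensor product is the pointwise product (chi_5 * chi_6)(C) = chi_5(C) * chi_6(C):
  {e}: (2)*(2), {r^3}: (-2)*(2), {r^1, r^5}: (1)*(-1), {r^2, r^4}: (-1)*(-1), {s, sr^2, ...}: (0)*(0), {sr, sr^3, ...}: (0)*(0)
so (chi_5 * chi_6) takes values
  {e} -> 4, {r^3} -> -4, {r^1, r^5} -> -1, {r^2, r^4} -> 1, {s, sr^2, ...} -> 0, {sr, sr^3, ...} -> 0.
Now take the inner product of this character with each irreducible chi from the table, <chi_5*chi_6, chi> = (1/12) sum_C |C| (chi_5*chi_6)(C) conj(chi(C)):
  <chi_5*chi_6, chi_1> = (1/12)[1*(4)*conj(1) + 1*(-4)*conj(1) + 2*(-1)*conj(1) + 2*(1)*conj(1) + 3*(0)*conj(1) + 3*(0)*conj(1)]
      = (1/12)[(4) + (-4) + (-2) + (2) + (0) + (0)] = 0/12 = 0
  <chi_5*chi_6, chi_2> = (1/12)[1*(4)*conj(1) + 1*(-4)*conj(1) + 2*(-1)*conj(1) + 2*(1)*conj(1) + 3*(0)*conj(-1) + 3*(0)*conj(-1)]
      = (1/12)[(4) + (-4) + (-2) + (2) + (0) + (0)] = 0/12 = 0
  <chi_5*chi_6, chi_3> = (1/12)[1*(4)*conj(1) + 1*(-4)*conj(-1) + 2*(-1)*conj(-1) + 2*(1)*conj(1) + 3*(0)*conj(1) + 3*(0)*conj(-1)]
      = (1/12)[(4) + (4) + (2) + (2) + (0) + (0)] = 12/12 = 1
  <chi_5*chi_6, chi_4> = (1/12)[1*(4)*conj(1) + 1*(-4)*conj(-1) + 2*(-1)*conj(-1) + 2*(1)*conj(1) + 3*(0)*conj(-1) + 3*(0)*conj(1)]
      = (1/12)[(4) + (4) + (2) + (2) + (0) + (0)] = 12/12 = 1
  <chi_5*chi_6, chi_5> = (1/12)[1*(4)*conj(2) + 1*(-4)*conj(-2) + 2*(-1)*conj(1) + 2*(1)*conj(-1) + 3*(0)*conj(0) + 3*(0)*conj(0)]
      = (1/12)[(8) + (8) + (-2) + (-2) + (0) + (0)] = 12/12 = 1
  <chi_5*chi_6, chi_6> = (1/12)[1*(4)*conj(2) + 1*(-4)*conj(2) + 2*(-1)*conj(-1) + 2*(1)*conj(-1) + 3*(0)*conj(0) + 3*(0)*conj(0)]
      = (1/12)[(8) + (-8) + (2) + (-2) + (0) + (0)] = 0/12 = 0
Hence the multiplicities are chi_3: 1, chi_4: 1, chi_5: 1. Dimension check: dim(chi_5)*dim(chi_6) = 2*2 = 4 and sum (mult * dim) = 1*1 + 1*1 + 1*2 = 4.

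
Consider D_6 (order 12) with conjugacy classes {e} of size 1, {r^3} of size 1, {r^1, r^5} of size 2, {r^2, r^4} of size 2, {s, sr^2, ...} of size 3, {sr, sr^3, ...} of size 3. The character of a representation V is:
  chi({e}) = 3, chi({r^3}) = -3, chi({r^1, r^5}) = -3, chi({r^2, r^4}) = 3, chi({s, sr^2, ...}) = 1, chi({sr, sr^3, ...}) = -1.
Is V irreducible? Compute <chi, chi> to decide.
Not irreducible (reducible): <chi, chi> = 5 > 1.

Derivation: <chi, chi> = (1/|G|) sum_C |C| * |chi(C)|^2 = (1/12)[1*|3|^2 + 1*|-3|^2 + 2*|-3|^2 + 2*|3|^2 + 3*|1|^2 + 3*|-1|^2]
  = (1/12)[(9) + (9) + (18) + (18) + (3) + (3)] = 60/12 = 5.
A character is irreducible iff <chi, chi> = 1, so this representation is reducible.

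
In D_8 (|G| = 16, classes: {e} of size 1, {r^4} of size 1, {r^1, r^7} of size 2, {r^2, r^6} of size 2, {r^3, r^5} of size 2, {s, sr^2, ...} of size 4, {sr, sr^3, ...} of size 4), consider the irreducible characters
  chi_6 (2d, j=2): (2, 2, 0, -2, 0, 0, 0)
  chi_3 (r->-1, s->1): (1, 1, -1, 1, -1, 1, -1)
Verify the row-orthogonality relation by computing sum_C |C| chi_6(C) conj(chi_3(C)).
Sum = 0; so <chi_6, chi_3> = 0 (distinct irreducibles are orthogonal).

Proof sketch: Compute term by term over conjugacy classes (|C| * chi_6(C) * conj(chi_3(C))):
  1*(2)*conj(1) + 1*(2)*conj(1) + 2*(0)*conj(-1) + 2*(-2)*conj(1) + 2*(0)*conj(-1) + 4*(0)*conj(1) + 4*(0)*conj(-1)
  = (2) + (2) + (0) + (-4) + (0) + (0) + (0)
  = 0.
Dividing by |G| = 16 gives 0/16 = 0, matching the row-orthogonality relation <chi_6, chi_3> = [chi_6 = chi_3].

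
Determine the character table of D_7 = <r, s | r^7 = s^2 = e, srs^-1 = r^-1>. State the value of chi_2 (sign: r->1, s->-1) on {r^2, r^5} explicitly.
Conjugacy classes: {e} of size 1, {r^1, r^6} of size 2, {r^2, r^5} of size 2, {r^3, r^4} of size 2, {s, sr, ..., sr^6} of size 7.
Character table:
  irrep \ class              {e} (size 1)  {r^1, r^6} (size 2)  {r^2, r^5} (size 2)  {r^3, r^4} (size 2)  {s, sr, ..., sr^6} (size 7)
  chi_1 (triv)               1             1                    1                    1                    1                          
  chi_2 (sign: r->1, s->-1)  1             1                    1                    1                    -1                         
  chi_3 (2d, j=1)            2             2*cos(2*pi/7)        -2*cos(3*pi/7)       -2*cos(pi/7)         0                          
  chi_4 (2d, j=2)            2             -2*cos(3*pi/7)       -2*cos(pi/7)         2*cos(2*pi/7)        0                          
  chi_5 (2d, j=3)            2             -2*cos(pi/7)         2*cos(2*pi/7)        -2*cos(3*pi/7)       0                          

Spot check: chi_2 (sign: r->1, s->-1) on {r^2, r^5} = 1.

Solution. D_7 has order 2*7 = 14 with 5 conjugacy classes, hence 5 irreducibles. Sum of squared dims 1 + 1 + 4 + 4 + 4 = 14 = |G|. Linear characters come from the abelianisation; the 2-dimensional irreps have character r^k -> 2*cos(2*pi*j*k/7), reflections -> 0.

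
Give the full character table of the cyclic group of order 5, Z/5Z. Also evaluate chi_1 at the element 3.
Character table of Z/5Z (irreps indexed chi_0,...,chi_4 with chi_k(m) = zeta_5^(k*m), zeta_5 = exp(2*pi*i/5)):
  irrep \ class  {0} (size 1)  {1} (size 1)    {2} (size 1)    {3} (size 1)    {4} (size 1)  
  chi_0          1             1               1               1               1             
  chi_1          1             exp(2*I*pi/5)   exp(4*I*pi/5)   exp(-4*I*pi/5)  exp(-2*I*pi/5)
  chi_2          1             exp(4*I*pi/5)   exp(-2*I*pi/5)  exp(2*I*pi/5)   exp(-4*I*pi/5)
  chi_3          1             exp(-4*I*pi/5)  exp(2*I*pi/5)   exp(-2*I*pi/5)  exp(4*I*pi/5) 
  chi_4          1             exp(-2*I*pi/5)  exp(-4*I*pi/5)  exp(4*I*pi/5)   exp(2*I*pi/5) 

Spot check: chi_1(3) = zeta_5^(1*3) = zeta_5^3 = exp(-4*I*pi/5).

Reasoning: Z/5Z is abelian, so all 5 irreducible complex representations are 1-dimensional. They are given by chi_k(m) = zeta_5^(k*m) for k = 0,...,4. Row orthogonality: sum_m chi_k(m) conj(chi_l(m)) = 5 * [k = l].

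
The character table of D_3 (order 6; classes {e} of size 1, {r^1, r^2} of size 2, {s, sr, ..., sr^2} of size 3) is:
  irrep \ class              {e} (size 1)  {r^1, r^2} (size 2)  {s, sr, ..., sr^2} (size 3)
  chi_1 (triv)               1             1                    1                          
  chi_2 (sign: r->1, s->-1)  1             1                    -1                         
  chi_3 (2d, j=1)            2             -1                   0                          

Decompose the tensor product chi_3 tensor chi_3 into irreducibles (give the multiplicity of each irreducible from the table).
chi_3 tensor chi_3 = chi_1 + chi_2 + chi_3 (all other irreducibles have multiplicity 0).

Proof sketch: The character of a tensor product is the pointwise product (chi_3 * chi_3)(C) = chi_3(C) * chi_3(C):
  {e}: (2)*(2), {r^1, r^2}: (-1)*(-1), {s, sr, ..., sr^2}: (0)*(0)
so (chi_3 * chi_3) takes values
  {e} -> 4, {r^1, r^2} -> 1, {s, sr, ..., sr^2} -> 0.
Now take the inner product of this character with each irreducible chi from the table, <chi_3*chi_3, chi> = (1/6) sum_C |C| (chi_3*chi_3)(C) conj(chi(C)):
  <chi_3*chi_3, chi_1> = (1/6)[1*(4)*conj(1) + 2*(1)*conj(1) + 3*(0)*conj(1)]
      = (1/6)[(4) + (2) + (0)] = 6/6 = 1
  <chi_3*chi_3, chi_2> = (1/6)[1*(4)*conj(1) + 2*(1)*conj(1) + 3*(0)*conj(-1)]
      = (1/6)[(4) + (2) + (0)] = 6/6 = 1
  <chi_3*chi_3, chi_3> = (1/6)[1*(4)*conj(2) + 2*(1)*conj(-1) + 3*(0)*conj(0)]
      = (1/6)[(8) + (-2) + (0)] = 6/6 = 1
Hence the multiplicities are chi_1: 1, chi_2: 1, chi_3: 1. Dimension check: dim(chi_3)*dim(chi_3) = 2*2 = 4 and sum (mult * dim) = 1*1 + 1*1 + 1*2 = 4.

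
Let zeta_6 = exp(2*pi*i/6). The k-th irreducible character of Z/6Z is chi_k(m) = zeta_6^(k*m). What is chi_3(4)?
chi_3(4) = zeta_6^12 = 1

Solution. chi_3(4) = zeta_6^(3*4) = zeta_6^12. Since zeta_6^6 = 1, this equals zeta_6^0 = exp(2*pi*i*0/6) = 1.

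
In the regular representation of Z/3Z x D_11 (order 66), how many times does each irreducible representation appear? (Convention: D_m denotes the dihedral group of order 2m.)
Each irreducible V_i of dimension d_i appears with multiplicity d_i, i.e. rho_reg = (direct sum over all irreducibles V_i) d_i V_i. The irreducible dimensions for Z/3Z x D_11 are 1, 1, 1, 1, 1, 1, 2, 2, 2, 2, 2, 2, 2, 2, 2, 2, 2, 2, 2, 2, 2: 6 irreducibles of dimension 1, each with multiplicity 1; 15 irreducibles of dimension 2, each with multiplicity 2. Total dimension 6*1*1 + 15*2*2 = 66 = |G|.

Explanation: General theorem: in the regular representation of a finite group G, each irreducible appears with multiplicity equal to its dimension. Check: dim(rho_reg) = sum d_i^2 = 1 + 1 + 1 + 1 + 1 + 1 + 4 + 4 + 4 + 4 + 4 + 4 + 4 + 4 + 4 + 4 + 4 + 4 + 4 + 4 + 4 = 66 = |G|.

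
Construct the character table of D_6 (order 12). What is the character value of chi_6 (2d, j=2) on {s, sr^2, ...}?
Conjugacy classes: {e} of size 1, {r^3} of size 1, {r^1, r^5} of size 2, {r^2, r^4} of size 2, {s, sr^2, ...} of size 3, {sr, sr^3, ...} of size 3.
Character table:
  irrep \ class              {e} (size 1)  {r^3} (size 1)  {r^1, r^5} (size 2)  {r^2, r^4} (size 2)  {s, sr^2, ...} (size 3)  {sr, sr^3, ...} (size 3)
  chi_1 (triv)               1             1               1                    1                    1                        1                       
  chi_2 (sign: r->1, s->-1)  1             1               1                    1                    -1                       -1                      
  chi_3 (r->-1, s->1)        1             -1              -1                   1                    1                        -1                      
  chi_4 (r->-1, s->-1)       1             -1              -1                   1                    -1                       1                       
  chi_5 (2d, j=1)            2             -2              1                    -1                   0                        0                       
  chi_6 (2d, j=2)            2             2               -1                   -1                   0                        0                       

Spot check: chi_6 (2d, j=2) on {s, sr^2, ...} = 0.

Argument: D_6 has order 2*6 = 12 with 6 conjugacy classes, hence 6 irreducibles. Sum of squared dims 1 + 1 + 1 + 1 + 4 + 4 = 12 = |G|. Linear characters come from the abelianisation; the 2-dimensional irreps have character r^k -> 2*cos(2*pi*j*k/6), reflections -> 0.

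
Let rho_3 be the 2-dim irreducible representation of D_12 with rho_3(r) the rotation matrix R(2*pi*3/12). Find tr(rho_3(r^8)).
chi_{rho_3}(r^8) = 2*cos(2*pi*3*8/12) = 2

Working: rho_3(r^8) is rotation by angle 2*pi*3*8/12, whose trace is 2*cos(2*pi*3*8/12) = 2.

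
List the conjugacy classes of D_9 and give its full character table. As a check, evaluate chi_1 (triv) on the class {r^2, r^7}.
Conjugacy classes: {e} of size 1, {r^1, r^8} of size 2, {r^2, r^7} of size 2, {r^3, r^6} of size 2, {r^4, r^5} of size 2, {s, sr, ..., sr^8} of size 9.
Character table:
  irrep \ class              {e} (size 1)  {r^1, r^8} (size 2)  {r^2, r^7} (size 2)  {r^3, r^6} (size 2)  {r^4, r^5} (size 2)  {s, sr, ..., sr^8} (size 9)
  chi_1 (triv)               1             1                    1                    1                    1                    1                          
  chi_2 (sign: r->1, s->-1)  1             1                    1                    1                    1                    -1                         
  chi_3 (2d, j=1)            2             2*cos(2*pi/9)        2*cos(4*pi/9)        -1                   -2*cos(pi/9)         0                          
  chi_4 (2d, j=2)            2             2*cos(4*pi/9)        -2*cos(pi/9)         -1                   2*cos(2*pi/9)        0                          
  chi_5 (2d, j=3)            2             -1                   -1                   2                    -1                   0                          
  chi_6 (2d, j=4)            2             -2*cos(pi/9)         2*cos(2*pi/9)        -1                   2*cos(4*pi/9)        0                          

Spot check: chi_1 (triv) on {r^2, r^7} = 1.

Justification: D_9 has order 2*9 = 18 with 6 conjugacy classes, hence 6 irreducibles. Sum of squared dims 1 + 1 + 4 + 4 + 4 + 4 = 18 = |G|. Linear characters come from the abelianisation; the 2-dimensional irreps have character r^k -> 2*cos(2*pi*j*k/9), reflections -> 0.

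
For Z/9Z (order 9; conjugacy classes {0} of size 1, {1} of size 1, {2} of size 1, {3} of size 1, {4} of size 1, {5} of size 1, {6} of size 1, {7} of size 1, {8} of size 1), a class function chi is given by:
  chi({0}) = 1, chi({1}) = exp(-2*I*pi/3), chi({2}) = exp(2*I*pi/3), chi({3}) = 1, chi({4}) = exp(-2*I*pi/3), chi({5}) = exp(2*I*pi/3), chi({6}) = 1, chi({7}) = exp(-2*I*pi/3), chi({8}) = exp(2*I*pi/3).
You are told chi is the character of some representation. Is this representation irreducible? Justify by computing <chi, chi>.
Irreducible: <chi, chi> = 1.

Derivation: <chi, chi> = (1/|G|) sum_C |C| * |chi(C)|^2 = (1/9)[1*|1|^2 + 1*|exp(-2*I*pi/3)|^2 + 1*|exp(2*I*pi/3)|^2 + 1*|1|^2 + 1*|exp(-2*I*pi/3)|^2 + 1*|exp(2*I*pi/3)|^2 + 1*|1|^2 + 1*|exp(-2*I*pi/3)|^2 + 1*|exp(2*I*pi/3)|^2]
  = (1/9)[(1) + (1) + (1) + (1) + (1) + (1) + (1) + (1) + (1)] = 9/9 = 1.
(Exp terms are combined using exp(i*s)*conj(exp(i*t)) = exp(i*(s-t)), and sums of them are collapsed using the identity that for every m > 1 the m distinct m-th roots of unity sum to 0, e.g. 1 + exp(2*I*pi/3) + exp(-2*I*pi/3) = 0.)
A character is irreducible iff <chi, chi> = 1, so this representation is irreducible.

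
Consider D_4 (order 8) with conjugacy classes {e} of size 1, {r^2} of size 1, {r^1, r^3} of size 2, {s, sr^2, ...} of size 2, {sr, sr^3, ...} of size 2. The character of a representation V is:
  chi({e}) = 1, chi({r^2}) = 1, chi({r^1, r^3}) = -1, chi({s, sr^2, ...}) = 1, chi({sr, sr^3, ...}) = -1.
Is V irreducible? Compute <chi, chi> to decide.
Irreducible: <chi, chi> = 1.

Details: <chi, chi> = (1/|G|) sum_C |C| * |chi(C)|^2 = (1/8)[1*|1|^2 + 1*|1|^2 + 2*|-1|^2 + 2*|1|^2 + 2*|-1|^2]
  = (1/8)[(1) + (1) + (2) + (2) + (2)] = 8/8 = 1.
A character is irreducible iff <chi, chi> = 1, so this representation is irreducible.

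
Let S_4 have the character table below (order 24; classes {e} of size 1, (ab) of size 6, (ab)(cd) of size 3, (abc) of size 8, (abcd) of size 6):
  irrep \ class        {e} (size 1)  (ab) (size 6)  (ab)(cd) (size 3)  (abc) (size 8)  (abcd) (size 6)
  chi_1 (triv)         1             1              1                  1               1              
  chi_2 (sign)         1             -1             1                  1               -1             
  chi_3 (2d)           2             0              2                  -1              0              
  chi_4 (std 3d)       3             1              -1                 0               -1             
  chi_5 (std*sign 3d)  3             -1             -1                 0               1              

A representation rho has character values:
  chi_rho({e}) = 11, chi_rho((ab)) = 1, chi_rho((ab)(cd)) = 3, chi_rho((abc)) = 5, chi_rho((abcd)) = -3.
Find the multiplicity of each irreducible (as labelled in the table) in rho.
Multiplicities: chi_1: 2, chi_2: 3, chi_3: 0, chi_4: 2, chi_5: 0.

Details: Use <chi_rho, chi> = (1/|G|) sum_C |C| * chi_rho(C) * conj(chi(C)) with |G| = 24 for each irreducible chi in the table:
  <chi_rho, chi_1> = (1/24)[1*(11)*conj(1) + 6*(1)*conj(1) + 3*(3)*conj(1) + 8*(5)*conj(1) + 6*(-3)*conj(1)]
      = (1/24)[(11) + (6) + (9) + (40) + (-18)] = 48/24 = 2
  <chi_rho, chi_2> = (1/24)[1*(11)*conj(1) + 6*(1)*conj(-1) + 3*(3)*conj(1) + 8*(5)*conj(1) + 6*(-3)*conj(-1)]
      = (1/24)[(11) + (-6) + (9) + (40) + (18)] = 72/24 = 3
  <chi_rho, chi_3> = (1/24)[1*(11)*conj(2) + 6*(1)*conj(0) + 3*(3)*conj(2) + 8*(5)*conj(-1) + 6*(-3)*conj(0)]
      = (1/24)[(22) + (0) + (18) + (-40) + (0)] = 0/24 = 0
  <chi_rho, chi_4> = (1/24)[1*(11)*conj(3) + 6*(1)*conj(1) + 3*(3)*conj(-1) + 8*(5)*conj(0) + 6*(-3)*conj(-1)]
      = (1/24)[(33) + (6) + (-9) + (0) + (18)] = 48/24 = 2
  <chi_rho, chi_5> = (1/24)[1*(11)*conj(3) + 6*(1)*conj(-1) + 3*(3)*conj(-1) + 8*(5)*conj(0) + 6*(-3)*conj(1)]
      = (1/24)[(33) + (-6) + (-9) + (0) + (-18)] = 0/24 = 0
Dimension check: dim(rho) = sum (mult * dim) = 2*1 + 3*1 + 0*2 + 2*3 + 0*3 = 11 = chi_rho(e) = 11.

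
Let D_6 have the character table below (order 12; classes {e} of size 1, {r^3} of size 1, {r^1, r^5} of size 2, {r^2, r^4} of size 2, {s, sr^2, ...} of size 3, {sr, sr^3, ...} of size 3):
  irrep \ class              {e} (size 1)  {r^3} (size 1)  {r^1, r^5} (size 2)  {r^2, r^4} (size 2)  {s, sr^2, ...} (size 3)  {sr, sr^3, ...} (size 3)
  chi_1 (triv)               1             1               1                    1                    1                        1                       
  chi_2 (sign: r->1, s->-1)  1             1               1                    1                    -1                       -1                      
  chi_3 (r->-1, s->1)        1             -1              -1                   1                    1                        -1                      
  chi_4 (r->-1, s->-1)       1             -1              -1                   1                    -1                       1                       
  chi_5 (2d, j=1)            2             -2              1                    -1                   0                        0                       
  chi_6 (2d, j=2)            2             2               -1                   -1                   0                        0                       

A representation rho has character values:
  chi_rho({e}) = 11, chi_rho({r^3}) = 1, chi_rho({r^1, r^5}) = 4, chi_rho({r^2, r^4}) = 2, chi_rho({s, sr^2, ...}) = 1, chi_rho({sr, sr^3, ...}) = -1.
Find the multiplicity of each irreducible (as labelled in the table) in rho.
Multiplicities: chi_1: 2, chi_2: 2, chi_3: 1, chi_4: 0, chi_5: 2, chi_6: 1.

Working: Use <chi_rho, chi> = (1/|G|) sum_C |C| * chi_rho(C) * conj(chi(C)) with |G| = 12 for each irreducible chi in the table:
  <chi_rho, chi_1> = (1/12)[1*(11)*conj(1) + 1*(1)*conj(1) + 2*(4)*conj(1) + 2*(2)*conj(1) + 3*(1)*conj(1) + 3*(-1)*conj(1)]
      = (1/12)[(11) + (1) + (8) + (4) + (3) + (-3)] = 24/12 = 2
  <chi_rho, chi_2> = (1/12)[1*(11)*conj(1) + 1*(1)*conj(1) + 2*(4)*conj(1) + 2*(2)*conj(1) + 3*(1)*conj(-1) + 3*(-1)*conj(-1)]
      = (1/12)[(11) + (1) + (8) + (4) + (-3) + (3)] = 24/12 = 2
  <chi_rho, chi_3> = (1/12)[1*(11)*conj(1) + 1*(1)*conj(-1) + 2*(4)*conj(-1) + 2*(2)*conj(1) + 3*(1)*conj(1) + 3*(-1)*conj(-1)]
      = (1/12)[(11) + (-1) + (-8) + (4) + (3) + (3)] = 12/12 = 1
  <chi_rho, chi_4> = (1/12)[1*(11)*conj(1) + 1*(1)*conj(-1) + 2*(4)*conj(-1) + 2*(2)*conj(1) + 3*(1)*conj(-1) + 3*(-1)*conj(1)]
      = (1/12)[(11) + (-1) + (-8) + (4) + (-3) + (-3)] = 0/12 = 0
  <chi_rho, chi_5> = (1/12)[1*(11)*conj(2) + 1*(1)*conj(-2) + 2*(4)*conj(1) + 2*(2)*conj(-1) + 3*(1)*conj(0) + 3*(-1)*conj(0)]
      = (1/12)[(22) + (-2) + (8) + (-4) + (0) + (0)] = 24/12 = 2
  <chi_rho, chi_6> = (1/12)[1*(11)*conj(2) + 1*(1)*conj(2) + 2*(4)*conj(-1) + 2*(2)*conj(-1) + 3*(1)*conj(0) + 3*(-1)*conj(0)]
      = (1/12)[(22) + (2) + (-8) + (-4) + (0) + (0)] = 12/12 = 1
Dimension check: dim(rho) = sum (mult * dim) = 2*1 + 2*1 + 1*1 + 0*1 + 2*2 + 1*2 = 11 = chi_rho(e) = 11.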